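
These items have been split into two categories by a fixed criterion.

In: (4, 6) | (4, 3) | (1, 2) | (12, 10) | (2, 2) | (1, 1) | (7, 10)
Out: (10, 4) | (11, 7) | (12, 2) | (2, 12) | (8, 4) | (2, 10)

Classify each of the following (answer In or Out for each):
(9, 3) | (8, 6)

The distinguishing property — |first − second| ≤ 3 — holds for all the 'In' cases and none of the 'Out' cases.

Out, In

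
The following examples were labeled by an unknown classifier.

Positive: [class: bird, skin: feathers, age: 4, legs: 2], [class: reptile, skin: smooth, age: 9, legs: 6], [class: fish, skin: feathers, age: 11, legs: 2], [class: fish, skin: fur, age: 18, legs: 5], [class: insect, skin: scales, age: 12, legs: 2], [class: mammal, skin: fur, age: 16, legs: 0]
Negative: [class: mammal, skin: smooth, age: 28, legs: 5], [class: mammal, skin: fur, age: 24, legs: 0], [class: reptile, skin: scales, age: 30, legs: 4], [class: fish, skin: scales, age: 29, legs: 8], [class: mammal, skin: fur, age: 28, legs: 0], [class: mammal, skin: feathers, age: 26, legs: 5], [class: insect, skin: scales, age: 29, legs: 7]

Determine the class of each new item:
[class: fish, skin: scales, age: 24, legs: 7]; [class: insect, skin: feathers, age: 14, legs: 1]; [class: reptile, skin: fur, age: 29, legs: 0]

Negative, Positive, Negative

The common property of the 'Positive' items is: age ≤ 18. No 'Negative' item has it.
[class: fish, skin: scales, age: 24, legs: 7]: age = 24, does not satisfy this → Negative.
[class: insect, skin: feathers, age: 14, legs: 1]: age = 14, fits → Positive.
[class: reptile, skin: fur, age: 29, legs: 0]: age = 29, does not satisfy this → Negative.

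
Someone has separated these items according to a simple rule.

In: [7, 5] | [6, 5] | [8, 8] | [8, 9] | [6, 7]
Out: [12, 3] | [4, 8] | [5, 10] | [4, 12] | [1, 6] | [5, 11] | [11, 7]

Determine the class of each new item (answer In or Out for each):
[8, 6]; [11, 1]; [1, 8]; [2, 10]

In, Out, Out, Out

The rule appears to be: |first − second| ≤ 2.
[8, 6]: |8−6| = 2, satisfies this → In. [11, 1]: |11−1| = 10, does not satisfy this → Out. [1, 8]: |1−8| = 7, does not satisfy this → Out. [2, 10]: |2−10| = 8, does not satisfy this → Out.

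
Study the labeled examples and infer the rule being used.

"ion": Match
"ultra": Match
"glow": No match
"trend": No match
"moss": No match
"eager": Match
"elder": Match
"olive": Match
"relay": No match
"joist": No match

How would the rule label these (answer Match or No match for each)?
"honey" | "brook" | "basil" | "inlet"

No match, No match, No match, Match

Every 'Match' example satisfies: starts with a vowel. None of the 'No match' examples do.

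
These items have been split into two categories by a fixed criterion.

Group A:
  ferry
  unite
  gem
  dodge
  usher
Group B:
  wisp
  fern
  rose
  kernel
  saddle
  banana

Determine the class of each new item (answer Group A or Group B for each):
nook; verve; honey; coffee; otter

Group B, Group A, Group A, Group B, Group A

The distinguishing property — odd length — holds for all the 'Group A' cases and none of the 'Group B' cases.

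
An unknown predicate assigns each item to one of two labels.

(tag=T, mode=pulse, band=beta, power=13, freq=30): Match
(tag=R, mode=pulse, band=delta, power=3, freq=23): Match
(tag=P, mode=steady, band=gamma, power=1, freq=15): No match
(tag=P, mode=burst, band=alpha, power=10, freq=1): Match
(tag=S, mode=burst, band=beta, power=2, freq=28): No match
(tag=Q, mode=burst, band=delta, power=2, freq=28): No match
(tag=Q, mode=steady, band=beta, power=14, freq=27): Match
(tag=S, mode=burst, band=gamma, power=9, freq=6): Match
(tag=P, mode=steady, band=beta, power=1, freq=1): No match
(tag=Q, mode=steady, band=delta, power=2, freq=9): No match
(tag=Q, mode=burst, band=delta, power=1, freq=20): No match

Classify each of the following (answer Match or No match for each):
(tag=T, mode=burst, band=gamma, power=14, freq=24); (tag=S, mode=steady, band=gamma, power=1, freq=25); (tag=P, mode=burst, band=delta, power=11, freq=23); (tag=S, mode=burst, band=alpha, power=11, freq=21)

Match, No match, Match, Match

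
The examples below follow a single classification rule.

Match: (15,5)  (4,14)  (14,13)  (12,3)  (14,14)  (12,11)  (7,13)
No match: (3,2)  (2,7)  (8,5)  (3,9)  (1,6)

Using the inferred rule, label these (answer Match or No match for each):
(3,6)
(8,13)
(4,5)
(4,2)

The pattern is that an item is 'Match' exactly when: sum ≥ 15.

No match, Match, No match, No match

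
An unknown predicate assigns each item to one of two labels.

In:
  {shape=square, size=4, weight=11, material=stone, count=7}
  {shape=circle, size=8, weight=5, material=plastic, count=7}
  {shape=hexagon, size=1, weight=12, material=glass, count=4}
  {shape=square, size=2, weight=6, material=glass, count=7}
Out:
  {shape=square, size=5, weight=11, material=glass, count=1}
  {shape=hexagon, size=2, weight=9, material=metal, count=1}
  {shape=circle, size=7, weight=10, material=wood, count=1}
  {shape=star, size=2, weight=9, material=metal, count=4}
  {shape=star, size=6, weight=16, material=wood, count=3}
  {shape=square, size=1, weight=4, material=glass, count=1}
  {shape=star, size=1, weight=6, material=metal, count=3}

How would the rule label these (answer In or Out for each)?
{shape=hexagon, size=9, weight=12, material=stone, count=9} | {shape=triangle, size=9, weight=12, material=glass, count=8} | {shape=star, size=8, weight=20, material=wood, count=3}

The distinguishing property — count = 7 OR weight = 12 — holds for all the 'In' cases and none of the 'Out' cases.
{shape=hexagon, size=9, weight=12, material=stone, count=9}: count = 9, weight = 12 — checks out, so In.
{shape=triangle, size=9, weight=12, material=glass, count=8}: count = 8, weight = 12 — checks out, so In.
{shape=star, size=8, weight=20, material=wood, count=3}: count = 3, weight = 20 — doesn't match, so Out.

In, In, Out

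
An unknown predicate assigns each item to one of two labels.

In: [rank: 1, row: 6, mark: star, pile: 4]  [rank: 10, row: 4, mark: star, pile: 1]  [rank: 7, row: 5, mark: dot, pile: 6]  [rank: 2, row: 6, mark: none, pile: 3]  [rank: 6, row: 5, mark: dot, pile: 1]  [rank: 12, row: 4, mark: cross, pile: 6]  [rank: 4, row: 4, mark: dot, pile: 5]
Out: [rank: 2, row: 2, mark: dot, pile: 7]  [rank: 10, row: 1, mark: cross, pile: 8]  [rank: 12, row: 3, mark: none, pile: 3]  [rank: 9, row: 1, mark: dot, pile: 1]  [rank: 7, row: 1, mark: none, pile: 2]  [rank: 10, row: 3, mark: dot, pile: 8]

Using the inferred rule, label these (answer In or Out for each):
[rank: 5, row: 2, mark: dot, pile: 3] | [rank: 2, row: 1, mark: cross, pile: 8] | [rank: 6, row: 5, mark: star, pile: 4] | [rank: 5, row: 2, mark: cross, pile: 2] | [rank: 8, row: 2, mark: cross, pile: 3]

One predicate separates the groups cleanly: row ≥ 4.

Out, Out, In, Out, Out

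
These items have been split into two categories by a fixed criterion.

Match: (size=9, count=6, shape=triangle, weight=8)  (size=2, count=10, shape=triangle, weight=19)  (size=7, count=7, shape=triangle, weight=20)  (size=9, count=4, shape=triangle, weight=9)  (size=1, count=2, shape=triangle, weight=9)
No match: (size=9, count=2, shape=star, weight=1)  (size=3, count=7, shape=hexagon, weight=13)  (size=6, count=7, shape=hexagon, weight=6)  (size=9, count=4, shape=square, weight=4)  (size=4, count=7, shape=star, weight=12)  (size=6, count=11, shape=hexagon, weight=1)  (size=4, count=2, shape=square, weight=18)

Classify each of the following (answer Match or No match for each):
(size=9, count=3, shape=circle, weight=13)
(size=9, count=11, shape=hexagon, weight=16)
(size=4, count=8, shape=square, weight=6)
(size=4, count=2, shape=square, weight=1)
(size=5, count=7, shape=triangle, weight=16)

No match, No match, No match, No match, Match

Checking candidate rules against both groups, what survives is: shape is triangle.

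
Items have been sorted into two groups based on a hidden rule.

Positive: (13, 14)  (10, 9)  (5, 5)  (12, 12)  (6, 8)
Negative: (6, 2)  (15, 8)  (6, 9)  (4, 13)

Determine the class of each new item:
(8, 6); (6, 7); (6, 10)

Positive, Positive, Negative

The distinguishing property — |first − second| ≤ 2 — holds for all the 'Positive' cases and none of the 'Negative' cases.
(8, 6) → |8−6| = 2 → Positive. (6, 7) → |6−7| = 1 → Positive. (6, 10) → |6−10| = 4 → Negative.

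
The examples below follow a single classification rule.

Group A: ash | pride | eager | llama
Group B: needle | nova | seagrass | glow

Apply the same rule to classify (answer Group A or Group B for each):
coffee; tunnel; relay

Group B, Group B, Group A

The distinguishing property — odd length — holds for all the 'Group A' cases and none of the 'Group B' cases.
coffee: length 6, does not satisfy this → Group B.
tunnel: length 6, does not satisfy this → Group B.
relay: length 5, passes → Group A.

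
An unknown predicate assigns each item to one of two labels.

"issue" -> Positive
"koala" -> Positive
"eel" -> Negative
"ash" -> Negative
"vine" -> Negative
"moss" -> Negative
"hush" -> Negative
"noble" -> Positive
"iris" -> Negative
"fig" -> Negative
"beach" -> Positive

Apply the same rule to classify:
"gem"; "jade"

Negative, Negative

The distinguishing property — length 5 — holds for all the 'Positive' cases and none of the 'Negative' cases.
"gem" → length 3 → Negative.
"jade" → length 4 → Negative.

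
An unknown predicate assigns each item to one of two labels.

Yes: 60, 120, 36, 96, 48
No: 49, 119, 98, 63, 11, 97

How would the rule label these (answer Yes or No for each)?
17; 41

The classifier is using: multiple of 4.
17: No (17 = 4·4 + 1).
41: No (41 = 4·10 + 1).

No, No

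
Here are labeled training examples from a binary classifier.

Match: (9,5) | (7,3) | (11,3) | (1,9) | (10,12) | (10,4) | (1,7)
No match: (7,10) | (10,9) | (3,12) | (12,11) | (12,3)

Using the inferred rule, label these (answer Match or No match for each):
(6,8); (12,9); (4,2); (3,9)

The simplest hypothesis consistent with all the labels is: sum is even.
(6,8): 6+8 = 14, meets the rule → Match.
(12,9): 12+9 = 21, lacks this property → No match.
(4,2): 4+2 = 6, meets the rule → Match.
(3,9): 3+9 = 12, meets the rule → Match.

Match, No match, Match, Match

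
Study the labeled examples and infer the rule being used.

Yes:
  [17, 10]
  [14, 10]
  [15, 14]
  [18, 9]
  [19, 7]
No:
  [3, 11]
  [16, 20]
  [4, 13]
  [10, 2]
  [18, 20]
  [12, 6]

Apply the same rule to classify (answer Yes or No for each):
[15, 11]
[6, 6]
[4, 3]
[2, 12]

Yes, No, No, No

The common property of the 'Yes' items is: first > second AND sum ≥ 24. No 'No' item has it.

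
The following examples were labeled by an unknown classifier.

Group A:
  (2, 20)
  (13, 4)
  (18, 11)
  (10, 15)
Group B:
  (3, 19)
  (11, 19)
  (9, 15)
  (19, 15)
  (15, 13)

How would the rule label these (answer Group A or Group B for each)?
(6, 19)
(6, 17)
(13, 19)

Group A, Group A, Group B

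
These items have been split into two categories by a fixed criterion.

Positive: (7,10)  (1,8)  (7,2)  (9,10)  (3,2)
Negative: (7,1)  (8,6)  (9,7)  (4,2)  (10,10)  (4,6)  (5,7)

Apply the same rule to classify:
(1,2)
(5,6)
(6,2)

Positive, Positive, Negative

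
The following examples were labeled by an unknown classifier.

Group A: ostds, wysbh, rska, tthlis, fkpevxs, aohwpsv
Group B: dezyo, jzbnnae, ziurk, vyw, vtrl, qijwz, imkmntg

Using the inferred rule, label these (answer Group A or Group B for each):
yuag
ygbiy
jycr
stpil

Group B, Group B, Group B, Group A

Looking at the examples, the only property every 'Group A' case has and every 'Group B' case lacks is: contains 's'.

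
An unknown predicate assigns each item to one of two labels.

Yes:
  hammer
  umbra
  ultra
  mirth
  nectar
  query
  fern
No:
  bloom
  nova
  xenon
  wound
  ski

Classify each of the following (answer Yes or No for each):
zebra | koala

All 'Yes' examples share one property — contains 'r' — and every 'No' example lacks it.

Yes, No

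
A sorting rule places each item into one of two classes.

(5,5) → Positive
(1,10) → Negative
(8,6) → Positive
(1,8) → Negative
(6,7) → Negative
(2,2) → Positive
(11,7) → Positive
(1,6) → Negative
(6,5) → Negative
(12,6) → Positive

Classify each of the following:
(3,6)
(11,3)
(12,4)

Negative, Positive, Positive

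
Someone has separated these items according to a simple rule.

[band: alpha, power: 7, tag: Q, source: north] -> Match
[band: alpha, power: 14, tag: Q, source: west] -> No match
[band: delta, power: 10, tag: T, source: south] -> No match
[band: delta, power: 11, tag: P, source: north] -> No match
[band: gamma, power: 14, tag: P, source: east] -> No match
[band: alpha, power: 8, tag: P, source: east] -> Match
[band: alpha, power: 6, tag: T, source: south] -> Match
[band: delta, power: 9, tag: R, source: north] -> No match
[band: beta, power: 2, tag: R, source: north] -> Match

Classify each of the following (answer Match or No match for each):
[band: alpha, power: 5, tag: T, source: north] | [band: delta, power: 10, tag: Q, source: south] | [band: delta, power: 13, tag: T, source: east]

Match, No match, No match

Rule: power ≤ 8. This holds for each 'Match' example and fails for each 'No match' one.
[band: alpha, power: 5, tag: T, source: north] → power = 5 → Match.
[band: delta, power: 10, tag: Q, source: south] → power = 10 → No match.
[band: delta, power: 13, tag: T, source: east] → power = 13 → No match.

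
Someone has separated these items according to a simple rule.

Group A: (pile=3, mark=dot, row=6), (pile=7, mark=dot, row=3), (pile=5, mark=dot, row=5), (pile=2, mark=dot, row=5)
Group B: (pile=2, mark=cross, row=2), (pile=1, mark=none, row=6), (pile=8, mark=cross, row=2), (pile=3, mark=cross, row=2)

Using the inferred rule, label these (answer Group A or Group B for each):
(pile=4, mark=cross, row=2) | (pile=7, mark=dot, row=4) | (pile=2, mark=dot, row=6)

The common property of the 'Group A' items is: mark is dot. No 'Group B' item has it.

Group B, Group A, Group A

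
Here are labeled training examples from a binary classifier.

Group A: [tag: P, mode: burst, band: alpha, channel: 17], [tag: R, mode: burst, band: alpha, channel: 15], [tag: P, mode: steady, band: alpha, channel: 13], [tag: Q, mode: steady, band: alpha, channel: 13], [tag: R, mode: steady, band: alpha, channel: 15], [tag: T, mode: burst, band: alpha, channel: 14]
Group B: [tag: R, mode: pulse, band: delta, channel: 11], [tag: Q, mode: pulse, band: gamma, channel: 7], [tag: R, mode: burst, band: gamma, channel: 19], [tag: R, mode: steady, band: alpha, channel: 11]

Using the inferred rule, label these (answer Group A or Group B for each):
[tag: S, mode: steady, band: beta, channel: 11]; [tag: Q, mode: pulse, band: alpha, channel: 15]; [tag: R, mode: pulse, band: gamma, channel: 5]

Every 'Group A' example satisfies: band is alpha AND channel ≥ 13. None of the 'Group B' examples do.

Group B, Group A, Group B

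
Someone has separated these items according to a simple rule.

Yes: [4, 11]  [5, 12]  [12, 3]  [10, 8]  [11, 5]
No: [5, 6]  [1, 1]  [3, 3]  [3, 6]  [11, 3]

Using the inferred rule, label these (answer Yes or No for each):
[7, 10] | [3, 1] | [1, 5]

Yes, No, No

One predicate separates the groups cleanly: sum ≥ 15.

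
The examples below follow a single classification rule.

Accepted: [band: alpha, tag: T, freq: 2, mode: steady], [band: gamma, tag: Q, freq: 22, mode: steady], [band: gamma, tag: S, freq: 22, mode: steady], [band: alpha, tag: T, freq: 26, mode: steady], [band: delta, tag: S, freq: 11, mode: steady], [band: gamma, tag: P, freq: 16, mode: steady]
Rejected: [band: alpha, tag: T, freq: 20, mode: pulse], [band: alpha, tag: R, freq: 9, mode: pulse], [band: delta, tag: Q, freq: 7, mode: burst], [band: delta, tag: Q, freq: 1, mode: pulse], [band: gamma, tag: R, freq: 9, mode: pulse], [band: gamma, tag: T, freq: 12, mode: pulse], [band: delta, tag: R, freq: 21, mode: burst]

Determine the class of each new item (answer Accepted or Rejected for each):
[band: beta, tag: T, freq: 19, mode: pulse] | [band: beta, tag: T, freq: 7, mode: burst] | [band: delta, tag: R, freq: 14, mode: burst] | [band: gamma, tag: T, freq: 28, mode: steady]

Rejected, Rejected, Rejected, Accepted

The simplest hypothesis consistent with all the labels is: mode is steady.
[band: beta, tag: T, freq: 19, mode: pulse] → mode is pulse → Rejected. [band: beta, tag: T, freq: 7, mode: burst] → mode is burst → Rejected. [band: delta, tag: R, freq: 14, mode: burst] → mode is burst → Rejected. [band: gamma, tag: T, freq: 28, mode: steady] → mode is steady → Accepted.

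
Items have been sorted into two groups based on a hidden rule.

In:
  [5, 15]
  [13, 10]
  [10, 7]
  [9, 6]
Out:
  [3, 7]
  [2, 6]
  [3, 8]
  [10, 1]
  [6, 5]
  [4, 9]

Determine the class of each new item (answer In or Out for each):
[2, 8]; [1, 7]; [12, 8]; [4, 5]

One predicate separates the groups cleanly: sum ≥ 15.
[2, 8]: 2+8 = 10 — doesn't qualify, so Out.
[1, 7]: 1+7 = 8 — doesn't qualify, so Out.
[12, 8]: 12+8 = 20 — passes, so In.
[4, 5]: 4+5 = 9 — doesn't qualify, so Out.

Out, Out, In, Out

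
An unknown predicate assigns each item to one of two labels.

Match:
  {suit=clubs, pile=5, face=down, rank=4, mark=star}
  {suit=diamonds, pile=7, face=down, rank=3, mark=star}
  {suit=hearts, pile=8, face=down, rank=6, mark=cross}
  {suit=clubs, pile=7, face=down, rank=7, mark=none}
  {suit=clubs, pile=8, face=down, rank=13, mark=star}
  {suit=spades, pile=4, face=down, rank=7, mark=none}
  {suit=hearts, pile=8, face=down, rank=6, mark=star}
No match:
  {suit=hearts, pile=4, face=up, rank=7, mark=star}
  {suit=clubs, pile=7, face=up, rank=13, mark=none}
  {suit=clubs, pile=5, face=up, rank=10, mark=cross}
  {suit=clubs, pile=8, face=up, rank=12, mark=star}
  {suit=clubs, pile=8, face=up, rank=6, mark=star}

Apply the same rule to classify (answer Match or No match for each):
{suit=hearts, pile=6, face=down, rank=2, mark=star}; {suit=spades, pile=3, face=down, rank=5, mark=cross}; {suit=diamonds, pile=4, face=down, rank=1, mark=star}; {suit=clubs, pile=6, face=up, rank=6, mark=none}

Match, Match, Match, No match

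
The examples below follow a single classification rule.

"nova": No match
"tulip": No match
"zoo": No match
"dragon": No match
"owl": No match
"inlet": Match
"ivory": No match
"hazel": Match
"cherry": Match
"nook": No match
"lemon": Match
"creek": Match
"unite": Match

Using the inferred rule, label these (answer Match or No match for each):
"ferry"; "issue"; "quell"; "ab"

Match, Match, Match, No match

Checking candidate rules against both groups, what survives is: contains 'e'.
Match: "ferry", since has 'e'. Match: "issue", since has 'e'. Match: "quell", since has 'e'. No match: "ab", since no 'e'.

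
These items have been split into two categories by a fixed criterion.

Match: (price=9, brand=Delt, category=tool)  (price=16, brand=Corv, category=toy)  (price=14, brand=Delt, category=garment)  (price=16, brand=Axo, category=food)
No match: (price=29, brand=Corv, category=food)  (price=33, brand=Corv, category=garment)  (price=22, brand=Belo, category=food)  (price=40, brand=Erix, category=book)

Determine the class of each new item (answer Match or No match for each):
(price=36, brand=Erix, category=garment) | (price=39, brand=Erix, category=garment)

No match, No match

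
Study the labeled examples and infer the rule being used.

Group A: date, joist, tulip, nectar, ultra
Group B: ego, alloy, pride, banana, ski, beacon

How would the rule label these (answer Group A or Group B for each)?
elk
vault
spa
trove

Group B, Group A, Group B, Group A

Comparing the two groups points to one rule — contains 't'.
Group B: elk, since no 't'.
Group A: vault, since has 't'.
Group B: spa, since no 't'.
Group A: trove, since has 't'.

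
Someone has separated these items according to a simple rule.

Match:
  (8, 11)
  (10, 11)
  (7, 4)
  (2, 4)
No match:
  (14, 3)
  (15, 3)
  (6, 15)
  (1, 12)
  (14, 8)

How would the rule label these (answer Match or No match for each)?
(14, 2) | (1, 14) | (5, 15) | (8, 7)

'Match' ⟺ max ≤ 11.

No match, No match, No match, Match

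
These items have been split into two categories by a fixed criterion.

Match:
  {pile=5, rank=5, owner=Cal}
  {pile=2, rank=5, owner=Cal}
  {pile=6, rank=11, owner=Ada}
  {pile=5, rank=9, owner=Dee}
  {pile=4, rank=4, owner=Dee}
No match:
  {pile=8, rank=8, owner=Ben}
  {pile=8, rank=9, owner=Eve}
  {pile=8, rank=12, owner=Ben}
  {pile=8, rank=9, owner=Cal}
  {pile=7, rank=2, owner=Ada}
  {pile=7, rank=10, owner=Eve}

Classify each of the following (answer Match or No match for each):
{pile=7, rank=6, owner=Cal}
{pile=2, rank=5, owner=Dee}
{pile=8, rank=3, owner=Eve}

Rule: pile ≤ 6. This holds for each 'Match' example and fails for each 'No match' one.
No match: {pile=7, rank=6, owner=Cal}, since pile = 7.
Match: {pile=2, rank=5, owner=Dee}, since pile = 2.
No match: {pile=8, rank=3, owner=Eve}, since pile = 8.

No match, Match, No match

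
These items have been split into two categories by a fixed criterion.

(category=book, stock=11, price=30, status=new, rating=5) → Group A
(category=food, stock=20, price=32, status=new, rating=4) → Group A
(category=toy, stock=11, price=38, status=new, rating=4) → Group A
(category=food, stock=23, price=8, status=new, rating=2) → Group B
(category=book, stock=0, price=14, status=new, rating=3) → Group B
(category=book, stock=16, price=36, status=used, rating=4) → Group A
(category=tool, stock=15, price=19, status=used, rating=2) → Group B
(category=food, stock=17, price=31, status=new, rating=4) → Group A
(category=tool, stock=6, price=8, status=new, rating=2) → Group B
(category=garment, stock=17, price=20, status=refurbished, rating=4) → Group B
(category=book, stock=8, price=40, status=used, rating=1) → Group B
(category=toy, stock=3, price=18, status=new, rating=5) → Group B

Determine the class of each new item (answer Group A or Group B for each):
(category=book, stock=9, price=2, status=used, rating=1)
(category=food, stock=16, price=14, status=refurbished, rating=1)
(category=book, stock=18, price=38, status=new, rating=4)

Every 'Group A' example satisfies: price ≥ 30 AND price ≤ 38. None of the 'Group B' examples do.
(category=book, stock=9, price=2, status=used, rating=1): price = 2, does not satisfy this → Group B. (category=food, stock=16, price=14, status=refurbished, rating=1): price = 14, does not satisfy this → Group B. (category=book, stock=18, price=38, status=new, rating=4): price = 38, checks out → Group A.

Group B, Group B, Group A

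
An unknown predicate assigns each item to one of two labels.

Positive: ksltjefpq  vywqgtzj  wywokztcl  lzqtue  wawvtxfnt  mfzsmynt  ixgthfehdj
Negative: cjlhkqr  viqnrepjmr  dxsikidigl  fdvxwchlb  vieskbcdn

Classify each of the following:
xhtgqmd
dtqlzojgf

The pattern is that an item is 'Positive' exactly when: contains 't'.
xhtgqmd → has 't' → Positive.
dtqlzojgf → has 't' → Positive.

Positive, Positive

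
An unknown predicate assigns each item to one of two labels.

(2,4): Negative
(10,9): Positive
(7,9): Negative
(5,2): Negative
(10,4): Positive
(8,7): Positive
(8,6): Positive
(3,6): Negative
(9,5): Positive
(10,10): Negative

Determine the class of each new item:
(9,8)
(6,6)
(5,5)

Positive, Negative, Negative

Every 'Positive' example satisfies: first > second AND sum ≥ 9. None of the 'Negative' examples do.
Positive: (9,8), since 9 > 8, 9+8 = 17.
Negative: (6,6), since 6 = 6, 6+6 = 12.
Negative: (5,5), since 5 = 5, 5+5 = 10.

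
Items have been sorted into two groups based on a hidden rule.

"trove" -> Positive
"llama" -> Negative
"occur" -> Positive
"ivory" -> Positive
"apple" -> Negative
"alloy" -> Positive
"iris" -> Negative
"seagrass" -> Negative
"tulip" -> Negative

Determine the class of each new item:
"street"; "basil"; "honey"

Negative, Negative, Positive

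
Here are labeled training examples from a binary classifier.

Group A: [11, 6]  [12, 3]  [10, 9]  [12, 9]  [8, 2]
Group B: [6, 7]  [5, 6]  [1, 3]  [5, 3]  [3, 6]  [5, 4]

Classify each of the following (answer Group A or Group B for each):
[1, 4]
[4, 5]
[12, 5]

The common property of the 'Group A' items is: first ≥ 7. No 'Group B' item has it.
[1, 4] → first 1 → Group B.
[4, 5] → first 4 → Group B.
[12, 5] → first 12 → Group A.

Group B, Group B, Group A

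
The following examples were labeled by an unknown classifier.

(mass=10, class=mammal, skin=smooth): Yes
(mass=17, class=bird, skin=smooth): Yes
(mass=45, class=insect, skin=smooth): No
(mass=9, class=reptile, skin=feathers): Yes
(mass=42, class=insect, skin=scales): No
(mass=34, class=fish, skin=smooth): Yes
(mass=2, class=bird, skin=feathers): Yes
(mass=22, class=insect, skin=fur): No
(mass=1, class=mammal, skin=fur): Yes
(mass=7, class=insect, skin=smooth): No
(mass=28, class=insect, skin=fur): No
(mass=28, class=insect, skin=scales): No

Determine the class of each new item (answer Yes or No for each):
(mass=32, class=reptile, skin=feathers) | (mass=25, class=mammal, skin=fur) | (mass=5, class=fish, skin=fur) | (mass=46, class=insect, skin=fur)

Yes, Yes, Yes, No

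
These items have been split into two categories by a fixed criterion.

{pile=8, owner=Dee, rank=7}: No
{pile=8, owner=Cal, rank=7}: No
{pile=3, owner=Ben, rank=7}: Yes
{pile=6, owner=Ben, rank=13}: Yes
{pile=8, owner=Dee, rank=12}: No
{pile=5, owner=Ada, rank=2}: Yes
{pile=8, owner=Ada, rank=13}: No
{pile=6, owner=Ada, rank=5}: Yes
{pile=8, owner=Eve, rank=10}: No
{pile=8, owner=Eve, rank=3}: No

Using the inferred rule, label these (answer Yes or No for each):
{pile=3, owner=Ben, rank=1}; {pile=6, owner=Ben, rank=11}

Yes, Yes

All 'Yes' examples share one property — pile ≤ 6 — and every 'No' example lacks it.
{pile=3, owner=Ben, rank=1}: pile = 3, satisfies this → Yes.
{pile=6, owner=Ben, rank=11}: pile = 6, satisfies this → Yes.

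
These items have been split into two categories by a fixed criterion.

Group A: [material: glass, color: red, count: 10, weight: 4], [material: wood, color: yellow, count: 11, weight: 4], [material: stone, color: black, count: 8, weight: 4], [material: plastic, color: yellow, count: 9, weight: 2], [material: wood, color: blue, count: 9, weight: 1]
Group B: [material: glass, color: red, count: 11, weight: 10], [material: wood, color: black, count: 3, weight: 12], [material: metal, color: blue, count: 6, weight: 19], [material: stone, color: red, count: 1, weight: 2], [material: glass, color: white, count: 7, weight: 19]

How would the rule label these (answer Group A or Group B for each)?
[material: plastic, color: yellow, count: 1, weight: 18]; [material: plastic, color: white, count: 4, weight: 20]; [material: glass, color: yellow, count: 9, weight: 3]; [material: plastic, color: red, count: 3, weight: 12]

Every 'Group A' example satisfies: count ≥ 3 AND weight ≤ 4. None of the 'Group B' examples do.

Group B, Group B, Group A, Group B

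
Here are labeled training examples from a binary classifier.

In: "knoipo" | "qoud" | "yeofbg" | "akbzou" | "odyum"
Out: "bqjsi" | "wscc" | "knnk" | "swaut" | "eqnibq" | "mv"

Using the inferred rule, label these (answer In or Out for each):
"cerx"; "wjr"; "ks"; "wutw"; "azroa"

The simplest hypothesis consistent with all the labels is: contains 'o'.
Out: "cerx", since no 'o'.
Out: "wjr", since no 'o'.
Out: "ks", since no 'o'.
Out: "wutw", since no 'o'.
In: "azroa", since has 'o'.

Out, Out, Out, Out, In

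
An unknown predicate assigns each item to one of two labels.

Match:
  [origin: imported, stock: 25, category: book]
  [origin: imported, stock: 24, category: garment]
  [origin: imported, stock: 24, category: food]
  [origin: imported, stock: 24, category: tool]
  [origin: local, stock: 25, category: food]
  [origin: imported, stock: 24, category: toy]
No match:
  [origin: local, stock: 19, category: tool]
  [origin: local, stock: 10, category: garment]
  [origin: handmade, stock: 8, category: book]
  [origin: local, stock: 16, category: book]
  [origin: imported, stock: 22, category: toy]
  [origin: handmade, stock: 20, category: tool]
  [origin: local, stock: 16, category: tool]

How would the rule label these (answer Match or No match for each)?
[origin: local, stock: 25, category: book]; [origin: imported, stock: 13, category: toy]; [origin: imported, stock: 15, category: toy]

Match, No match, No match

The classifier is using: stock ≥ 24.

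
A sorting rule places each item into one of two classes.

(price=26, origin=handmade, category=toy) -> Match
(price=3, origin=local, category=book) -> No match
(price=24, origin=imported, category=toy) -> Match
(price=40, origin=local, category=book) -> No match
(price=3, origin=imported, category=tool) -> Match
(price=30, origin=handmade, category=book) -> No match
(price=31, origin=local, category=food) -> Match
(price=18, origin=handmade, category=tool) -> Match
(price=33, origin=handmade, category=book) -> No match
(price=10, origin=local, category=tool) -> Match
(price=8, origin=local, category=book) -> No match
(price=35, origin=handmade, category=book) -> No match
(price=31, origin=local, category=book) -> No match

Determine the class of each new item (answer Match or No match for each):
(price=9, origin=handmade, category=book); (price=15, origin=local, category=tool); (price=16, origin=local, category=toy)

No match, Match, Match

Rule: category is not book. This holds for each 'Match' example and fails for each 'No match' one.
(price=9, origin=handmade, category=book): category is book, does not satisfy this → No match.
(price=15, origin=local, category=tool): category is tool, matches → Match.
(price=16, origin=local, category=toy): category is toy, matches → Match.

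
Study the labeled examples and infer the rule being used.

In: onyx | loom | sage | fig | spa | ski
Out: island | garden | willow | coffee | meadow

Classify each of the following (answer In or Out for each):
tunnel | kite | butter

One predicate separates the groups cleanly: length ≤ 4.
tunnel → length 6 → Out. kite → length 4 → In. butter → length 6 → Out.

Out, In, Out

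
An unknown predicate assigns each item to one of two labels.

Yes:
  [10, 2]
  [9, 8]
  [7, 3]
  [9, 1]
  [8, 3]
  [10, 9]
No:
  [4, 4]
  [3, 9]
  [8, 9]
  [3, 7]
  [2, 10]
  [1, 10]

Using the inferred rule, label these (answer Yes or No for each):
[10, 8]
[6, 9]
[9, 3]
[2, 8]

Rule: first > second. This holds for each 'Yes' example and fails for each 'No' one.

Yes, No, Yes, No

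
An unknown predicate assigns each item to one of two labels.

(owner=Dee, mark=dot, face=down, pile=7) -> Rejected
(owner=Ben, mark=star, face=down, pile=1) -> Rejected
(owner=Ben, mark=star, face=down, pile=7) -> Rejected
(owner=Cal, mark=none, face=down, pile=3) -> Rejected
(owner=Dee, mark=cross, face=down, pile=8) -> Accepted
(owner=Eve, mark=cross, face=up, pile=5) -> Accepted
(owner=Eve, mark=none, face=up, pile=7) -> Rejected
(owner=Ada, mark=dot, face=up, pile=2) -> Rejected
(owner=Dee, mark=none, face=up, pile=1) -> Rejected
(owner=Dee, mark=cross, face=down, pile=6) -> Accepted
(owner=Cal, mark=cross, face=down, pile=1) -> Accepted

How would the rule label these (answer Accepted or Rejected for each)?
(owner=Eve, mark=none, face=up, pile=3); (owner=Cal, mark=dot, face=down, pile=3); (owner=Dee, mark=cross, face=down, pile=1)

Rejected, Rejected, Accepted

All 'Accepted' examples share one property — mark is cross — and every 'Rejected' example lacks it.
(owner=Eve, mark=none, face=up, pile=3): mark is none, does not pass → Rejected.
(owner=Cal, mark=dot, face=down, pile=3): mark is dot, does not pass → Rejected.
(owner=Dee, mark=cross, face=down, pile=1): mark is cross, qualifies → Accepted.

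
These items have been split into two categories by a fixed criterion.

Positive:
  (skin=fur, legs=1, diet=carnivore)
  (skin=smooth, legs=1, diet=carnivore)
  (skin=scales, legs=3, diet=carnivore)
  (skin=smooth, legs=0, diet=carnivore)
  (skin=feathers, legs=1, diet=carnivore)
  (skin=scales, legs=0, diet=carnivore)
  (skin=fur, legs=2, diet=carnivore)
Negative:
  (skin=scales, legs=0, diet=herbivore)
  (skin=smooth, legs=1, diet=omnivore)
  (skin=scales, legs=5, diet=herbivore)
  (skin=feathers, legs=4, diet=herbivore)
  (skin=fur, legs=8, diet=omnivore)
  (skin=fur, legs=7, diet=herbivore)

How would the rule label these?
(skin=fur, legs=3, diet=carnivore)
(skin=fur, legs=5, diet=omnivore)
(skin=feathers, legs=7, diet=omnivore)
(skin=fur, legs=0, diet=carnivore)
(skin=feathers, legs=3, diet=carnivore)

Looking at the examples, the only property every 'Positive' case has and every 'Negative' case lacks is: diet is carnivore.

Positive, Negative, Negative, Positive, Positive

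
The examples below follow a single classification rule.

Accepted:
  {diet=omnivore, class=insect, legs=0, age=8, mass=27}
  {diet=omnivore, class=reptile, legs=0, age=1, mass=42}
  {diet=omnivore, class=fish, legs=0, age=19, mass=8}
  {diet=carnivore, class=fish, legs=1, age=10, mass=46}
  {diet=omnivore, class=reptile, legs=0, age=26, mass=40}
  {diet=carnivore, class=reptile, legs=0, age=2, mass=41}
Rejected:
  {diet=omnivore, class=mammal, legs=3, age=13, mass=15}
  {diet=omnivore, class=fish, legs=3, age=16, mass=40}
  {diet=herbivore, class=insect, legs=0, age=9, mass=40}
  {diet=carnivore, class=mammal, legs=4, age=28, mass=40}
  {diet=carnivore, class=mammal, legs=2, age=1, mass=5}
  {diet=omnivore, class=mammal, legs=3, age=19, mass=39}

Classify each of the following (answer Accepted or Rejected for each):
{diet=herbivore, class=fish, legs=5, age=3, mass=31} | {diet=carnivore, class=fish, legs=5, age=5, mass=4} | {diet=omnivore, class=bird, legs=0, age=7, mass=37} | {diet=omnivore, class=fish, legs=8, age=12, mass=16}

Rejected, Rejected, Accepted, Rejected

Every 'Accepted' example satisfies: legs ≤ 1 AND age ≠ 9. None of the 'Rejected' examples do.
{diet=herbivore, class=fish, legs=5, age=3, mass=31}: legs = 5, age = 3 — fails this test, so Rejected. {diet=carnivore, class=fish, legs=5, age=5, mass=4}: legs = 5, age = 5 — fails this test, so Rejected. {diet=omnivore, class=bird, legs=0, age=7, mass=37}: legs = 0, age = 7 — has this property, so Accepted. {diet=omnivore, class=fish, legs=8, age=12, mass=16}: legs = 8, age = 12 — fails this test, so Rejected.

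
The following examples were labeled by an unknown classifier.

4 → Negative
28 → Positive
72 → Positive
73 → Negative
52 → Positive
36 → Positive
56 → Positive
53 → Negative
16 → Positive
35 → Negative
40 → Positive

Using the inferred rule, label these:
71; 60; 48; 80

Negative, Positive, Positive, Positive

The distinguishing property — even AND at least 16 — holds for all the 'Positive' cases and none of the 'Negative' cases.
Negative: 71, since 71 is odd, 71 ≥ 16. Positive: 60, since 60 is even, 60 ≥ 16. Positive: 48, since 48 is even, 48 ≥ 16. Positive: 80, since 80 is even, 80 ≥ 16.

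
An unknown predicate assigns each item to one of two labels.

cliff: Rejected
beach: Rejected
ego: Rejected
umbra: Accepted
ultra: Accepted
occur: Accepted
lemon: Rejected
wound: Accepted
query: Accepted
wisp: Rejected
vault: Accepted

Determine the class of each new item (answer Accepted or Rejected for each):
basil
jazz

The distinguishing property — contains 'u' — holds for all the 'Accepted' cases and none of the 'Rejected' cases.

Rejected, Rejected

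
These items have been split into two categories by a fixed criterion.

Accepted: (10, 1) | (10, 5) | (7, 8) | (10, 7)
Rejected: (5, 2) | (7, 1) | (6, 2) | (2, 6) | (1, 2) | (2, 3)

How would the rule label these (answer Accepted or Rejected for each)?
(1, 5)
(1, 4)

A rule that fits every label: sum ≥ 11 — true of each 'Accepted' example, false of each 'Rejected' one.
(1, 5): Rejected (1+5 = 6).
(1, 4): Rejected (1+4 = 5).

Rejected, Rejected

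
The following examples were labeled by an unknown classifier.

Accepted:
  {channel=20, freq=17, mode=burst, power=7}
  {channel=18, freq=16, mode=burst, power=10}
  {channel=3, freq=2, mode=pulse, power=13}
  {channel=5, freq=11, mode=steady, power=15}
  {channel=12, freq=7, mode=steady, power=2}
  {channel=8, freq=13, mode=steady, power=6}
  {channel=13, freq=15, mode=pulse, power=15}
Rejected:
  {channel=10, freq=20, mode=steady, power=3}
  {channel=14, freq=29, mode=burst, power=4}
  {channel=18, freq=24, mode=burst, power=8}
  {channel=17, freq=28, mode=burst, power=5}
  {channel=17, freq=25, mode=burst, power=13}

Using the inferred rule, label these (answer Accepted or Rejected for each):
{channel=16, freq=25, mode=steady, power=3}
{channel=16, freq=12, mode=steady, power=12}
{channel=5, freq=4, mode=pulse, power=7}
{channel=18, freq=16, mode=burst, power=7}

A rule that fits every label: freq ≤ 17 — true of each 'Accepted' example, false of each 'Rejected' one.
{channel=16, freq=25, mode=steady, power=3}: Rejected (freq = 25).
{channel=16, freq=12, mode=steady, power=12}: Accepted (freq = 12).
{channel=5, freq=4, mode=pulse, power=7}: Accepted (freq = 4).
{channel=18, freq=16, mode=burst, power=7}: Accepted (freq = 16).

Rejected, Accepted, Accepted, Accepted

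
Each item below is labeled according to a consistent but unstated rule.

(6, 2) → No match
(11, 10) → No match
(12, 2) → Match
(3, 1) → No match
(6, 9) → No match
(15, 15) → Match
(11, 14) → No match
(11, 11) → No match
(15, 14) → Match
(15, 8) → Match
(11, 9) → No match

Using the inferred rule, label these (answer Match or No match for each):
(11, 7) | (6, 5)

No match, No match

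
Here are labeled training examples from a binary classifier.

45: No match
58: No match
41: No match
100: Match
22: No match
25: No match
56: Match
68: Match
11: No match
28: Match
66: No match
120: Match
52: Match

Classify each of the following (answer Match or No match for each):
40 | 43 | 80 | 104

Match, No match, Match, Match

'Match' ⟺ multiple of 4.
40: 40 = 4·10 — fits, so Match. 43: 43 = 4·10 + 3 — does not fit, so No match. 80: 80 = 4·20 — fits, so Match. 104: 104 = 4·26 — fits, so Match.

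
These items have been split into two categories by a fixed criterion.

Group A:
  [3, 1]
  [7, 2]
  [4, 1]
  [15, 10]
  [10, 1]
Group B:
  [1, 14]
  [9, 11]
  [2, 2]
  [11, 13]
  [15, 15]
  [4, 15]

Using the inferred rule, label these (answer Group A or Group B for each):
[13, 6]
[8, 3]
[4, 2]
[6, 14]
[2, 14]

Group A, Group A, Group A, Group B, Group B

Rule: first > second. This holds for each 'Group A' example and fails for each 'Group B' one.
[13, 6]: Group A (13 > 6). [8, 3]: Group A (8 > 3). [4, 2]: Group A (4 > 2). [6, 14]: Group B (6 < 14). [2, 14]: Group B (2 < 14).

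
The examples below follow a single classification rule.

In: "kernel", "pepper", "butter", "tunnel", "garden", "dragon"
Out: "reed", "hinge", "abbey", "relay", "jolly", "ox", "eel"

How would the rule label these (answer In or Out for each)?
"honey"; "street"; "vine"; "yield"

Out, In, Out, Out

The classifier is using: length 6.
"honey" — length 5, hence Out.
"street" — length 6, hence In.
"vine" — length 4, hence Out.
"yield" — length 5, hence Out.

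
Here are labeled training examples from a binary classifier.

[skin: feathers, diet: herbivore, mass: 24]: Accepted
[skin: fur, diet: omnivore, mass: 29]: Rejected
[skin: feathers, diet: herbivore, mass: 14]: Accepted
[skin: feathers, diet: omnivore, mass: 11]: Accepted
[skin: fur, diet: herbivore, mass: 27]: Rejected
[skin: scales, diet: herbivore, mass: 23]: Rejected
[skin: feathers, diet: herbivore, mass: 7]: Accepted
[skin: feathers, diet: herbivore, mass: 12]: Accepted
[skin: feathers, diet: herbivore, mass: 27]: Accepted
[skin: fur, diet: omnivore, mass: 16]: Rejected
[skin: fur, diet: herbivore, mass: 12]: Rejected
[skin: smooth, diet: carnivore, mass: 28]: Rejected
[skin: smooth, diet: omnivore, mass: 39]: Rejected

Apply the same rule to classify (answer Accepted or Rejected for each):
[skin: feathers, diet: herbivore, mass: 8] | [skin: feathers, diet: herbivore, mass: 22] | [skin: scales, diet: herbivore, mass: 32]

A rule that fits every label: skin is feathers — true of each 'Accepted' example, false of each 'Rejected' one.
[skin: feathers, diet: herbivore, mass: 8]: skin is feathers — satisfies this, so Accepted. [skin: feathers, diet: herbivore, mass: 22]: skin is feathers — satisfies this, so Accepted. [skin: scales, diet: herbivore, mass: 32]: skin is scales — does not satisfy this, so Rejected.

Accepted, Accepted, Rejected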